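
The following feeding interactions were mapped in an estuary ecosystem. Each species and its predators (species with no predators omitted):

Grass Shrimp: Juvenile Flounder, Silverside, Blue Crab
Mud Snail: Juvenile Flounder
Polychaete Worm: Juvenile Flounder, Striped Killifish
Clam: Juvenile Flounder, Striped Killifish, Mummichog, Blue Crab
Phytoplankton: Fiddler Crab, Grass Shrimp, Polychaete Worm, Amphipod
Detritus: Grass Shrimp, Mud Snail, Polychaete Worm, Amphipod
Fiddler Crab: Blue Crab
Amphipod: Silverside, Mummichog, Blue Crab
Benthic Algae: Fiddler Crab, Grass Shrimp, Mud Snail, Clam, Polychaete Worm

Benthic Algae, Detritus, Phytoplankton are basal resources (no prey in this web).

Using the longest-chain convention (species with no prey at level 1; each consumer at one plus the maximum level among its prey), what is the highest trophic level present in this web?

Basal resources (level 1): Benthic Algae, Detritus, Phytoplankton.
Benthic Algae → Clam → Striped Killifish gives Striped Killifish level 3.
No species has a prey at level 3, so no species reaches level 4.

3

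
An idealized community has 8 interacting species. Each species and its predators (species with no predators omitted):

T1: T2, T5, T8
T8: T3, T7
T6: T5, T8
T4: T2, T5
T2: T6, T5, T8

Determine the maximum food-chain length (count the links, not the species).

One longest chain: T4 → T2 → T6 → T8 → T3.
It has 5 species and 4 links.

4 links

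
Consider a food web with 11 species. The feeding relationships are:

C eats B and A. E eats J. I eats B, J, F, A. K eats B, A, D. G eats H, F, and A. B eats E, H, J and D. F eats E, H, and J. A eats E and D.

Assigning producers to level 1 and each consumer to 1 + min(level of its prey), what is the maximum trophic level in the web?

Producers (level 1): J, D, H.
Following each consumer down to its lowest-level prey: D → A → C (levels 1 through 3).
All prey of C (A 2, B 2) are at level 2 or above, so C is at level 1 + 2 = 3.
Every consumer has at least one prey at level 2 or below, so none exceeds level 3.

3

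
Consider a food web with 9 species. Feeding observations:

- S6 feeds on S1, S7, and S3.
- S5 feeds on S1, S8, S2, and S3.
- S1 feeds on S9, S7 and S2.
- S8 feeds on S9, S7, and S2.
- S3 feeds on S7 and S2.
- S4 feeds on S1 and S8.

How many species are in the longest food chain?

3 species

One longest chain: S7 → S3 → S5.
It has 3 species and 2 links.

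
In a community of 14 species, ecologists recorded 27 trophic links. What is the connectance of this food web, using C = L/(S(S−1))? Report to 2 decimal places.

The web has S = 14 species and L = 27 feeding links.
C = L / (S(S−1)) = 27 / 182 = 0.1484 ≈ 0.15.

C = 0.15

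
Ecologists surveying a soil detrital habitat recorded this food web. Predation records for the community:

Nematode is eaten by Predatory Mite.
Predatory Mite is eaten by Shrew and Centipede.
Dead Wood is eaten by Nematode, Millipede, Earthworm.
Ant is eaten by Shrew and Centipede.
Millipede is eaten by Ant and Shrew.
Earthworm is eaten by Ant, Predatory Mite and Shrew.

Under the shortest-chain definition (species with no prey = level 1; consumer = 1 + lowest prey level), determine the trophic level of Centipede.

Dead Wood has no prey (basal) → level 1.
Nematode eats Dead Wood → level 2.
Predatory Mite eats Nematode → level 3.
Centipede eats Predatory Mite → level 4.
No prey of Centipede is below level 3, so 4 is the minimum.

Trophic level 4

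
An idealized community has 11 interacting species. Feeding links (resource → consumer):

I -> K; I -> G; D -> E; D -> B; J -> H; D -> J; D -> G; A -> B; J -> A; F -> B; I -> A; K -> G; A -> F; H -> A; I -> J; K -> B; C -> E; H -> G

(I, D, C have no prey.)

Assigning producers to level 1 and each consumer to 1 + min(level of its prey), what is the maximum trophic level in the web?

Producers (level 1): I, D, C.
Following each consumer down to its lowest-level prey: I → J → H (levels 1 through 3).
All prey of H (J 2) are at level 2 or above, so H is at level 1 + 2 = 3.
Every consumer has at least one prey at level 2 or below, so none exceeds level 3.

3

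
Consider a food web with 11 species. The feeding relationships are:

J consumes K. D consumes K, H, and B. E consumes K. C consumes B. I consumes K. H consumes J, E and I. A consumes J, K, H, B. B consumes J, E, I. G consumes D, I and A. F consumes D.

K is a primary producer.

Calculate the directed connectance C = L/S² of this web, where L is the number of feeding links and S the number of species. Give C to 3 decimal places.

The web has S = 11 species and L = 21 feeding links.
C = L / S² = 21 / 121 = 0.1736 ≈ 0.174.

C = 0.174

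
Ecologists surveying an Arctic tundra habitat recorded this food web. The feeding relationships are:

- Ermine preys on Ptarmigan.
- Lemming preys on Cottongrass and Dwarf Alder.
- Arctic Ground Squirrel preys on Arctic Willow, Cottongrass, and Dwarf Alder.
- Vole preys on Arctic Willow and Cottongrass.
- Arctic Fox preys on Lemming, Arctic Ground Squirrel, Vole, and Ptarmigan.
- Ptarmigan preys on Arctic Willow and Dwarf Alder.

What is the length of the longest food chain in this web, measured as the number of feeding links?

2 links

One longest chain: Dwarf Alder → Ptarmigan → Ermine.
It has 3 species and 2 links.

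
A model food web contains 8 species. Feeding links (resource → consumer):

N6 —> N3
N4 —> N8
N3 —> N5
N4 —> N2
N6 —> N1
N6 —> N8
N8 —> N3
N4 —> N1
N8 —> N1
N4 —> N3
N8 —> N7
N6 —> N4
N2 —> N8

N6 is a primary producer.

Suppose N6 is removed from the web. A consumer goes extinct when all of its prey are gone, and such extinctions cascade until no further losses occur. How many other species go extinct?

7

Remove N6.
Round 1: N4 (all prey gone) → extinct.
Round 2: N2 (all prey gone) → extinct.
Round 3: N8 (all prey gone) → extinct.
Round 4: N1 (all prey gone), N7 (all prey gone), N3 (all prey gone) → extinct.
Round 5: N5 (all prey gone) → extinct.
No further losses. Total secondary extinctions: 7.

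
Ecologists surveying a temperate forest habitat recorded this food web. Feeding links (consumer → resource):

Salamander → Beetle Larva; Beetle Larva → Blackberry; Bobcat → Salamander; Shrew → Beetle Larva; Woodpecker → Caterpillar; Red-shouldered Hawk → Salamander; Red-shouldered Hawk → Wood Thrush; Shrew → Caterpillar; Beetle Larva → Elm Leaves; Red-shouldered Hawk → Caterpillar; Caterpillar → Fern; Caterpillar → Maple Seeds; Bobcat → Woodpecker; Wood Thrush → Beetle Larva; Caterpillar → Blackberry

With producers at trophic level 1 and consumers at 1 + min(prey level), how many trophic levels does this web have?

Producers (level 1): Elm Leaves, Blackberry, Maple Seeds, Fern.
Following each consumer down to its lowest-level prey: Blackberry → Caterpillar → Woodpecker → Bobcat (levels 1 through 4).
All prey of Bobcat (Woodpecker 3, Salamander 3) are at level 3 or above, so Bobcat is at level 1 + 3 = 4.
Every consumer has at least one prey at level 3 or below, so none exceeds level 4.

4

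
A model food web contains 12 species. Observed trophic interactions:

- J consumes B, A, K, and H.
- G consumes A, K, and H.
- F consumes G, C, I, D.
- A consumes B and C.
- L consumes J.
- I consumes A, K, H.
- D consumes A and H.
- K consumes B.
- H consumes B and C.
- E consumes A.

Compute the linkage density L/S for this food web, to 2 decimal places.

L/S = 1.92

There are L = 23 links among S = 12 species.
L/S = 23/12 = 1.9167 ≈ 1.92.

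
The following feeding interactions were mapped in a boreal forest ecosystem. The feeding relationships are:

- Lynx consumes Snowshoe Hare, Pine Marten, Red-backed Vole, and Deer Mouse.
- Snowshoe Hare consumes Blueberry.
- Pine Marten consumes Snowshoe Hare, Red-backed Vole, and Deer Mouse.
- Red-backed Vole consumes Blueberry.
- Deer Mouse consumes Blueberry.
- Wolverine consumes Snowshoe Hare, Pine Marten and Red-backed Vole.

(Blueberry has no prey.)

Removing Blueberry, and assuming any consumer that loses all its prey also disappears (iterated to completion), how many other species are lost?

Remove Blueberry.
Round 1: Red-backed Vole (all prey gone), Snowshoe Hare (all prey gone), Deer Mouse (all prey gone) → extinct.
Round 2: Pine Marten (all prey gone) → extinct.
Round 3: Wolverine (all prey gone), Lynx (all prey gone) → extinct.
No further losses. Total secondary extinctions: 6.

6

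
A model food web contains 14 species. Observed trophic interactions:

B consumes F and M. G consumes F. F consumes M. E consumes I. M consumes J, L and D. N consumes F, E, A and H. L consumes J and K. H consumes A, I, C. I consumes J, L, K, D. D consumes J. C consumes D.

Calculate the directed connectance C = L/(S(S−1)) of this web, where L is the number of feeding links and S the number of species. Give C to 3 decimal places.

The web has S = 14 species and L = 23 feeding links.
C = L / (S(S−1)) = 23 / 182 = 0.1264 ≈ 0.126.

C = 0.126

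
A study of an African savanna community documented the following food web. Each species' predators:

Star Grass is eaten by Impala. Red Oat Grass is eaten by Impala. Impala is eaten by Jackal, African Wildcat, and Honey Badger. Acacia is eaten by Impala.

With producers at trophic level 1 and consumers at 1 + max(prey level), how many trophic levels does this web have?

Producers (level 1): Red Oat Grass, Acacia, Star Grass.
Red Oat Grass → Impala → African Wildcat gives African Wildcat level 3.
No species has a prey at level 3, so no species reaches level 4.

3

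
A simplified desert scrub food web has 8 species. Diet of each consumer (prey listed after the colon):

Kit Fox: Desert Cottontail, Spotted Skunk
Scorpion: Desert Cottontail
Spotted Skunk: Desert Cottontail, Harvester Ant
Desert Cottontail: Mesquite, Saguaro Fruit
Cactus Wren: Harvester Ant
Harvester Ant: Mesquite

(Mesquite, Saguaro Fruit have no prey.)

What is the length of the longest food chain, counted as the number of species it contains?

One longest chain: Mesquite → Desert Cottontail → Spotted Skunk → Kit Fox.
It has 4 species and 3 links.

4 species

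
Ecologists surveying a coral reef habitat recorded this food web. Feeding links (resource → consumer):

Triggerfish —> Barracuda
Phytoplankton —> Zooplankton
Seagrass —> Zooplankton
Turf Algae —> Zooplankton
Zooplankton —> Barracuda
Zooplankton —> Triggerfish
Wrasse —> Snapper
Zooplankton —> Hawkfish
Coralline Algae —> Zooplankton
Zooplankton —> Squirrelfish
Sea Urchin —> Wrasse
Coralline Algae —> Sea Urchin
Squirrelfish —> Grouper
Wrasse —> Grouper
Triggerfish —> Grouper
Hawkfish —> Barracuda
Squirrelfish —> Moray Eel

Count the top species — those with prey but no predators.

4

Top species (has prey, but nothing eats it): Grouper, Barracuda, Moray Eel, Snapper.
Count: 4.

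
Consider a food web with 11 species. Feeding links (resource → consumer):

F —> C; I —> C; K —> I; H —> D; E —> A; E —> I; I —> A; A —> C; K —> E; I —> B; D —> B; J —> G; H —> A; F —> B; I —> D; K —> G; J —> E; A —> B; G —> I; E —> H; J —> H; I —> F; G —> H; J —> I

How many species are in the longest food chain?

5 species

One longest chain: K → E → H → D → B.
It has 5 species and 4 links.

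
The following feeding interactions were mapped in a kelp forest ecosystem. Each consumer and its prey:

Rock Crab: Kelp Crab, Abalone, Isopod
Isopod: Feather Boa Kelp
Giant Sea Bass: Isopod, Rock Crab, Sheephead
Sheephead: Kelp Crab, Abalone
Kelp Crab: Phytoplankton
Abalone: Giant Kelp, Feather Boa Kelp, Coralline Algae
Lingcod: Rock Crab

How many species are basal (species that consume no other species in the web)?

Basal species (no prey listed): Phytoplankton, Giant Kelp, Feather Boa Kelp, Coralline Algae.
Count: 4.

4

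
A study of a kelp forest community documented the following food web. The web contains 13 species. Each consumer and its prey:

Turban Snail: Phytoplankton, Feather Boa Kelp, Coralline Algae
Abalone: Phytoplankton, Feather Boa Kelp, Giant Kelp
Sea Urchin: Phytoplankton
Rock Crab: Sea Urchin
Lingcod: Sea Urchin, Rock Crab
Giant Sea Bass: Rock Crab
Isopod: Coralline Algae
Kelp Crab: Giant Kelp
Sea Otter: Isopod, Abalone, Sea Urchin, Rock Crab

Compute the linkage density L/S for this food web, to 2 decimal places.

There are L = 17 links among S = 13 species.
L/S = 17/13 = 1.3077 ≈ 1.31.

L/S = 1.31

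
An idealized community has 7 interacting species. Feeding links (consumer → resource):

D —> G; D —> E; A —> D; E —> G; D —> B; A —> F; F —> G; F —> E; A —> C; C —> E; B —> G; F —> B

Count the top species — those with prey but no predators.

1

Top species (has prey, but nothing eats it): A.
Count: 1.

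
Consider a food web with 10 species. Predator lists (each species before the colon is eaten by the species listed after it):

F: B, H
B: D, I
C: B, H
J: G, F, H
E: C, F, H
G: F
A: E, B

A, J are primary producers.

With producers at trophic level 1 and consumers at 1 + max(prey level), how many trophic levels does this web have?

Producers (level 1): A, J.
A → E → C → B → D gives D level 5.
No species has a prey at level 5, so no species reaches level 6.

5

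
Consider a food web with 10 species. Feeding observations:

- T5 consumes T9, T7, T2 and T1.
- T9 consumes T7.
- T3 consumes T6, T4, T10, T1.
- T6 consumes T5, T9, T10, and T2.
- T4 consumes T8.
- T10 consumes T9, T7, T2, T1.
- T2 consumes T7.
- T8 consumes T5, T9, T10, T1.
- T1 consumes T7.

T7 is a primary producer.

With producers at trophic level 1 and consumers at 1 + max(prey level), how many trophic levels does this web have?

Producers (level 1): T7.
T7 → T2 → T10 → T8 → T4 → T3 gives T3 level 6.
No species has a prey at level 6, so no species reaches level 7.

6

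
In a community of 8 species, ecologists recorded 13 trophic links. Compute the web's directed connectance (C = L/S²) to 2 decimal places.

C = 0.20

The web has S = 8 species and L = 13 feeding links.
C = L / S² = 13 / 64 = 0.2031 ≈ 0.20.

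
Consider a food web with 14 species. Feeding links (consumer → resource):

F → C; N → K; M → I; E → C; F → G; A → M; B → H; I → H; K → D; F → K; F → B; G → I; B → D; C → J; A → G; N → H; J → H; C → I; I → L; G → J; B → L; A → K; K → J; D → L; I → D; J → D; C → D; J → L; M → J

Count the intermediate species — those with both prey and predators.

Intermediate species (has both prey and predators): D, J, I, B, G, M, C, K.
Count: 8.

8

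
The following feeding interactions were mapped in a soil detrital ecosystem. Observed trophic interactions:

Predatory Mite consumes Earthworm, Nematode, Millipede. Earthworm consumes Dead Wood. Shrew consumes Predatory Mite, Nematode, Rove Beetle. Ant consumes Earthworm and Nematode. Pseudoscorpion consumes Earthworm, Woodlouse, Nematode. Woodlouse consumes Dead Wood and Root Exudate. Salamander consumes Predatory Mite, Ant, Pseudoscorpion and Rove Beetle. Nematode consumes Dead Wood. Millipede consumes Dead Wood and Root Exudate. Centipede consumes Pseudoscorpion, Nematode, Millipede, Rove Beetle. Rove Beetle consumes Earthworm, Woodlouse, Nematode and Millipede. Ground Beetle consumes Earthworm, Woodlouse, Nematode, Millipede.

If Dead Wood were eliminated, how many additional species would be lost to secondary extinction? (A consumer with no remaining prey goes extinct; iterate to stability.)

3

Remove Dead Wood.
Round 1: Earthworm (all prey gone), Nematode (all prey gone) → extinct.
Round 2: Ant (all prey gone) → extinct.
No further losses. Total secondary extinctions: 3.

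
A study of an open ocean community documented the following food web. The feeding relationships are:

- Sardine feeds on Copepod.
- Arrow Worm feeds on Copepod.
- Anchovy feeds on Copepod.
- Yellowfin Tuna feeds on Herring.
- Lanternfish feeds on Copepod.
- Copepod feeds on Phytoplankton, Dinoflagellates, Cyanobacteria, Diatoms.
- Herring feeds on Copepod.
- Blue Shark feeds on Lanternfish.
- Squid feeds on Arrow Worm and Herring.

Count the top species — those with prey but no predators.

5

Top species (has prey, but nothing eats it): Anchovy, Sardine, Squid, Yellowfin Tuna, Blue Shark.
Count: 5.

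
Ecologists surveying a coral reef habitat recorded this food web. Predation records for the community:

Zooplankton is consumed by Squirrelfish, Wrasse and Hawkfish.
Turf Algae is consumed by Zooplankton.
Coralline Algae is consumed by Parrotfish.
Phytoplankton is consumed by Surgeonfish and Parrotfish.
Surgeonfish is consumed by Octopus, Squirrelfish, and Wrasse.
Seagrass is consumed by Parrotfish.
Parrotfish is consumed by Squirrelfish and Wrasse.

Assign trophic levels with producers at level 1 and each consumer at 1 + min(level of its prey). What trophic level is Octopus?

Phytoplankton is a producer → level 1.
Surgeonfish eats Phytoplankton → level 2.
Octopus eats Surgeonfish → level 3.
No prey of Octopus is below level 2, so 3 is the minimum.

Trophic level 3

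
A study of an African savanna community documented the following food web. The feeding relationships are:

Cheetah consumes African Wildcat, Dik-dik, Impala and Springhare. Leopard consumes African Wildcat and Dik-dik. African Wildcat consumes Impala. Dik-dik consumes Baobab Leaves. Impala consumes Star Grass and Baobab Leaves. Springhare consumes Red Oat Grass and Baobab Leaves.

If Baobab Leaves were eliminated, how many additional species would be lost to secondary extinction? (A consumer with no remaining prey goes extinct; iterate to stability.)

Remove Baobab Leaves.
Round 1: Dik-dik (all prey gone) → extinct.
No further losses. Total secondary extinctions: 1.

1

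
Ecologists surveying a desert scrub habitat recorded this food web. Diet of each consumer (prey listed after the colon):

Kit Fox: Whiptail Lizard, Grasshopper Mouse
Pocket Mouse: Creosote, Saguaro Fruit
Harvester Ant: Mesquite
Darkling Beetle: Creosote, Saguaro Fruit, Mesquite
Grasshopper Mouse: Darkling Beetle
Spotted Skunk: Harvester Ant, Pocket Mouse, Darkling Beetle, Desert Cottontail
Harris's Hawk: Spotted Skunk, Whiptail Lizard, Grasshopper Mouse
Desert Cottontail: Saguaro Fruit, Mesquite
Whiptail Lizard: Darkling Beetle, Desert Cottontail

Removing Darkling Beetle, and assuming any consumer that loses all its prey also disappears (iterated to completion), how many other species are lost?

1

Remove Darkling Beetle.
Round 1: Grasshopper Mouse (all prey gone) → extinct.
No further losses. Total secondary extinctions: 1.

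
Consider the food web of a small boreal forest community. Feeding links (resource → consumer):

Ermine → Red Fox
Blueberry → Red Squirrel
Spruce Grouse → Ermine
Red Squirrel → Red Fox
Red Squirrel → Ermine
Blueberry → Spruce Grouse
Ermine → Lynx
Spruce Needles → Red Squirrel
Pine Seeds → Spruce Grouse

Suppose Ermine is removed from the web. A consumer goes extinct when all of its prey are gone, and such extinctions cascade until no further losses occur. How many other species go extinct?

1

Remove Ermine.
Round 1: Lynx (all prey gone) → extinct.
No further losses. Total secondary extinctions: 1.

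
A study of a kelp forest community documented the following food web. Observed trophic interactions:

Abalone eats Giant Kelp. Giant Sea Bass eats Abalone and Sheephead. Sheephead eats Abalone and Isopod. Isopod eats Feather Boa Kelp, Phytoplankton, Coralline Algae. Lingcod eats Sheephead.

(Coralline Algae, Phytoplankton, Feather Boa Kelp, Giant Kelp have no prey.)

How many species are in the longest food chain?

4 species

One longest chain: Giant Kelp → Abalone → Sheephead → Giant Sea Bass.
It has 4 species and 3 links.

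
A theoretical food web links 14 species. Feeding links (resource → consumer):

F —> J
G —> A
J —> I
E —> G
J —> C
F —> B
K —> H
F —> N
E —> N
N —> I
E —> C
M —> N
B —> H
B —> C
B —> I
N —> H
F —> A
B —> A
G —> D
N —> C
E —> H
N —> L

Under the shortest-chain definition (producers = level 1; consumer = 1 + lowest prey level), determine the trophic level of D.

Trophic level 3

E is a producer → level 1.
G eats E → level 2.
D eats G → level 3.
No prey of D is below level 2, so 3 is the minimum.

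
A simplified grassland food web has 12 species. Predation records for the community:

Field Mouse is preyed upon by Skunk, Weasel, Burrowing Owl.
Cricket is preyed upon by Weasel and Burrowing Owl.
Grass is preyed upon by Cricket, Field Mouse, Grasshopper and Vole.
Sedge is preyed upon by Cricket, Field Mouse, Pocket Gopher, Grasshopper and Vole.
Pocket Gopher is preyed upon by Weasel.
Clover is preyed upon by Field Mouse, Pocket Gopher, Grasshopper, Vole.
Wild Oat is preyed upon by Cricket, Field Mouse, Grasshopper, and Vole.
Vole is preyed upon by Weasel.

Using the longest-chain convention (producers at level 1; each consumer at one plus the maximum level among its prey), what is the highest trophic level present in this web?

Producers (level 1): Grass, Wild Oat, Sedge, Clover.
Grass → Cricket → Burrowing Owl gives Burrowing Owl level 3.
No species has a prey at level 3, so no species reaches level 4.

3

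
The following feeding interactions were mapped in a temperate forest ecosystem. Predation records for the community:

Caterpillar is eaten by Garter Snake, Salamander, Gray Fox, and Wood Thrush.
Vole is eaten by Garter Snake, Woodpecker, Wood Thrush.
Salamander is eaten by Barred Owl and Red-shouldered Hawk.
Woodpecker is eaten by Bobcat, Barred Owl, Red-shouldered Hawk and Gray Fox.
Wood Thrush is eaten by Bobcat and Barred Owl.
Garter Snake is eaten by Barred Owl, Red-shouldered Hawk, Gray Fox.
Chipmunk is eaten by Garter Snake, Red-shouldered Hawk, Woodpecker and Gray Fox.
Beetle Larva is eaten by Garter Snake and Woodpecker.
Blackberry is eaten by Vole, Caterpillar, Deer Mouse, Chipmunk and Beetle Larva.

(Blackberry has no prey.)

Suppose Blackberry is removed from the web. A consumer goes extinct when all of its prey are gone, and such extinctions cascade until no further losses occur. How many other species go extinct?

Remove Blackberry.
Round 1: Deer Mouse (all prey gone), Beetle Larva (all prey gone), Chipmunk (all prey gone), Vole (all prey gone), Caterpillar (all prey gone) → extinct.
Round 2: Woodpecker (all prey gone), Garter Snake (all prey gone), Wood Thrush (all prey gone), Salamander (all prey gone) → extinct.
Round 3: Red-shouldered Hawk (all prey gone), Barred Owl (all prey gone), Gray Fox (all prey gone), Bobcat (all prey gone) → extinct.
No further losses. Total secondary extinctions: 13.

13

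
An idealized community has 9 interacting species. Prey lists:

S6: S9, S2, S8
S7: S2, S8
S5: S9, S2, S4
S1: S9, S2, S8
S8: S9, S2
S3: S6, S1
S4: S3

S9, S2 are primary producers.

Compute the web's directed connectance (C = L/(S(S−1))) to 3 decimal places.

The web has S = 9 species and L = 16 feeding links.
C = L / (S(S−1)) = 16 / 72 = 0.2222 ≈ 0.222.

C = 0.222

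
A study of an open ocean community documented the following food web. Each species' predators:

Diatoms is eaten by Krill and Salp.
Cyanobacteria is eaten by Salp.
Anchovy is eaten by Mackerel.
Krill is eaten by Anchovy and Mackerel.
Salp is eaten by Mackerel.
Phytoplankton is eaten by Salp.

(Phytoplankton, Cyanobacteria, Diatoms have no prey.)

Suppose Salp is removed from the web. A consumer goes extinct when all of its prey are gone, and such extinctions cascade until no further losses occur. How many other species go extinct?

Remove Salp.
Every predator of it retains at least one other prey: Mackerel still has Krill, Anchovy.
No consumer loses all prey, so no secondary extinctions occur.

0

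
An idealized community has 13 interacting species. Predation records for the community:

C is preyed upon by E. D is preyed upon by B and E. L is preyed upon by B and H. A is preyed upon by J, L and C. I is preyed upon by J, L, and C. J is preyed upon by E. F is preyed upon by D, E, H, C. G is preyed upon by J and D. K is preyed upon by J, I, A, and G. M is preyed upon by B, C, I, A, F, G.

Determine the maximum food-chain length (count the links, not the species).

One longest chain: M → A → L → H.
It has 4 species and 3 links.

3 links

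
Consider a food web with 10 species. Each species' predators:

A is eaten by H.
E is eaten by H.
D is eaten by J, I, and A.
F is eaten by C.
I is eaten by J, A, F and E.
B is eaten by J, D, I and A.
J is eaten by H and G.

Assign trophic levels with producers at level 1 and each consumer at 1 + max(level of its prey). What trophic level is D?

B is a producer → level 1.
D eats B → level 2.

Trophic level 2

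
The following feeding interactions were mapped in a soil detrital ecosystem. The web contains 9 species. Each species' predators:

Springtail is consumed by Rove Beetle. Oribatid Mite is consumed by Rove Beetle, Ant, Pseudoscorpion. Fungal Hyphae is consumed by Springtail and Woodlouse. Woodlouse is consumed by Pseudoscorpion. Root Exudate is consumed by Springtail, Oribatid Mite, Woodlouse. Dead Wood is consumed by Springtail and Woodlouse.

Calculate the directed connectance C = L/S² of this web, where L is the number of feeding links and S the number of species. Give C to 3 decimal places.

The web has S = 9 species and L = 12 feeding links.
C = L / S² = 12 / 81 = 0.1481 ≈ 0.148.

C = 0.148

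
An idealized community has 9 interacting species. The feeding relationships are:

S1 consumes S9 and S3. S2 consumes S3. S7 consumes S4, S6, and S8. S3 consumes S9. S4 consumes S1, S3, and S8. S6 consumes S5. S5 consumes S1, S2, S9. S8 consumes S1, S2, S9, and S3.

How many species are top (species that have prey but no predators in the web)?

1

Top species (has prey, but nothing eats it): S7.
Count: 1.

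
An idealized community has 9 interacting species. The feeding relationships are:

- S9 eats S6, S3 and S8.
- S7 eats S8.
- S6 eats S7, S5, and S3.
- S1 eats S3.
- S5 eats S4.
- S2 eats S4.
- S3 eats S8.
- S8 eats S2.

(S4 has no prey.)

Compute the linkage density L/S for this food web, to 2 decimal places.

There are L = 12 links among S = 9 species.
L/S = 12/9 = 1.3333 ≈ 1.33.

L/S = 1.33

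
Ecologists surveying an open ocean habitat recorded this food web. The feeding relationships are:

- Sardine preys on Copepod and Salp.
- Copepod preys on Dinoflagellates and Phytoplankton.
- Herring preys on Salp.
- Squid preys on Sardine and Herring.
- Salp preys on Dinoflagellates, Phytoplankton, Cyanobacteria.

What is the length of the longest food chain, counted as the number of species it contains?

One longest chain: Cyanobacteria → Salp → Sardine → Squid.
It has 4 species and 3 links.

4 species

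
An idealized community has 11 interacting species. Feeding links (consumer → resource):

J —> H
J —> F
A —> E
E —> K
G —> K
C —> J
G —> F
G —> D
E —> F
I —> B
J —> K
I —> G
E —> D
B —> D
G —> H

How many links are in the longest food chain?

One longest chain: F → J → C.
It has 3 species and 2 links.

2 links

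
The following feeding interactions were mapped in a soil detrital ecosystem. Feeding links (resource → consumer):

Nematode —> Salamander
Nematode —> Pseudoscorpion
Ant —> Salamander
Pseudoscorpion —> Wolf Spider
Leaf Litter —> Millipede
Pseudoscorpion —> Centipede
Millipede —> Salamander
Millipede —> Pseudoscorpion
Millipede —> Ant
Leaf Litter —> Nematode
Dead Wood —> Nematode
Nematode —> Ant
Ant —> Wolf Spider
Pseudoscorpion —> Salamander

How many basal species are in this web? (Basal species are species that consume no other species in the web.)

Basal species (no prey listed): Dead Wood, Leaf Litter.
Count: 2.

2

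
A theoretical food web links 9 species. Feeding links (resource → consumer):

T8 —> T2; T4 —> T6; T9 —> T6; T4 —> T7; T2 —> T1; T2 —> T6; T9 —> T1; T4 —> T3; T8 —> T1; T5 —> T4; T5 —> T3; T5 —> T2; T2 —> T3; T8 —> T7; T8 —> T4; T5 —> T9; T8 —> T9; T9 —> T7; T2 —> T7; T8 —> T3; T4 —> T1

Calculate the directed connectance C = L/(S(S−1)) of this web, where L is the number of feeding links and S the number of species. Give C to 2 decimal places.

The web has S = 9 species and L = 21 feeding links.
C = L / (S(S−1)) = 21 / 72 = 0.2917 ≈ 0.29.

C = 0.29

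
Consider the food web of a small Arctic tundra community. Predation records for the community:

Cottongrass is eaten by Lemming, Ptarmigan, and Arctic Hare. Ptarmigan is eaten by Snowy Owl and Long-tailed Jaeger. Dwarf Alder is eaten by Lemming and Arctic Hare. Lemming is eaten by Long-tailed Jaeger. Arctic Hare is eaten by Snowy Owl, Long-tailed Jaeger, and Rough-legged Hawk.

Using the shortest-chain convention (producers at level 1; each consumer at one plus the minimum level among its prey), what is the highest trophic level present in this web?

3

Producers (level 1): Dwarf Alder, Cottongrass.
Following each consumer down to its lowest-level prey: Cottongrass → Ptarmigan → Long-tailed Jaeger (levels 1 through 3).
All prey of Long-tailed Jaeger (Ptarmigan 2, Arctic Hare 2, Lemming 2) are at level 2 or above, so Long-tailed Jaeger is at level 1 + 2 = 3.
Every consumer has at least one prey at level 2 or below, so none exceeds level 3.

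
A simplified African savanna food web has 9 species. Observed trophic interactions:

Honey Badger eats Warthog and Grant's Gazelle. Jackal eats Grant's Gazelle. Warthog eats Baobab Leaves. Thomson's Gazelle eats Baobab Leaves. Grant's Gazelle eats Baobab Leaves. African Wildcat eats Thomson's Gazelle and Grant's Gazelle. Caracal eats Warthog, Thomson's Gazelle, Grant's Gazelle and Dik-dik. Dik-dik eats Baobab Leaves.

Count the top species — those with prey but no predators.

Top species (has prey, but nothing eats it): African Wildcat, Caracal, Jackal, Honey Badger.
Count: 4.

4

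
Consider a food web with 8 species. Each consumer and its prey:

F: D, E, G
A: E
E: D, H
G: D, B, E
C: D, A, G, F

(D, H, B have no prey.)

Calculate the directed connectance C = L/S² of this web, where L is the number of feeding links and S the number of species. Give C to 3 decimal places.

C = 0.203

The web has S = 8 species and L = 13 feeding links.
C = L / S² = 13 / 64 = 0.2031 ≈ 0.203.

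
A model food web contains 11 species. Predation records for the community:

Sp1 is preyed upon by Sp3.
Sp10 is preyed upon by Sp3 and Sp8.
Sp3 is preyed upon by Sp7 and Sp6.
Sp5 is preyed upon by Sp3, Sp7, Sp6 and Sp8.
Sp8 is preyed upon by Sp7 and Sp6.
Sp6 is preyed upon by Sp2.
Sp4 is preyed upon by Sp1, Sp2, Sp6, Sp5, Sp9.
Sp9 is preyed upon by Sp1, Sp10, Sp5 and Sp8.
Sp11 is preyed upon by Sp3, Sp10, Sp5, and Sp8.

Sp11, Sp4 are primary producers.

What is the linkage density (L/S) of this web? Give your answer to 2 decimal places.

L/S = 2.27

There are L = 25 links among S = 11 species.
L/S = 25/11 = 2.2727 ≈ 2.27.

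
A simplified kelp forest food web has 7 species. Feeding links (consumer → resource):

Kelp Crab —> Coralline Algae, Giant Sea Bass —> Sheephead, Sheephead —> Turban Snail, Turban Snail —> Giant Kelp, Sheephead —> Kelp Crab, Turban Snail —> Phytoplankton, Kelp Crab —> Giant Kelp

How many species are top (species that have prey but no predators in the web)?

Top species (has prey, but nothing eats it): Giant Sea Bass.
Count: 1.

1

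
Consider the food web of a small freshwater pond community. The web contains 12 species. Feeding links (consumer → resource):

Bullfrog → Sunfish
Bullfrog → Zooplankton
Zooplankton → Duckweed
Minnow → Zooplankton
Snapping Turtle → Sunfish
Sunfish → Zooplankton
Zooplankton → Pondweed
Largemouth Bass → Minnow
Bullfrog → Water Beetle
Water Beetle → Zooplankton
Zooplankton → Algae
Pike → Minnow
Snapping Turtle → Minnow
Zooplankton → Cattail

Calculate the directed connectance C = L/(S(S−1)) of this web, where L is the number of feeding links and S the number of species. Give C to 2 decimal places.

C = 0.11

The web has S = 12 species and L = 14 feeding links.
C = L / (S(S−1)) = 14 / 132 = 0.1061 ≈ 0.11.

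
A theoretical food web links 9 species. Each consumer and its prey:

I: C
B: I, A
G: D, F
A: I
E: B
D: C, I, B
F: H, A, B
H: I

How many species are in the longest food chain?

One longest chain: C → I → A → B → D → G.
It has 6 species and 5 links.

6 species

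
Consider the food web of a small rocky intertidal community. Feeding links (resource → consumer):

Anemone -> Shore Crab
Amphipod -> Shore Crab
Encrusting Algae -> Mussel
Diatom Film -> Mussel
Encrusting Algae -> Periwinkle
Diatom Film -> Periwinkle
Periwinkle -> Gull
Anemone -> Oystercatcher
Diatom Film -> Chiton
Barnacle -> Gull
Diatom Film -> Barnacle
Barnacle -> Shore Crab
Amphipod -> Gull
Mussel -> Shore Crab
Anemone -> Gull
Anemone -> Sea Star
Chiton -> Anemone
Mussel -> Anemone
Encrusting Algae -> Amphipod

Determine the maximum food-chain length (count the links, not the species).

3 links

One longest chain: Diatom Film → Mussel → Anemone → Oystercatcher.
It has 4 species and 3 links.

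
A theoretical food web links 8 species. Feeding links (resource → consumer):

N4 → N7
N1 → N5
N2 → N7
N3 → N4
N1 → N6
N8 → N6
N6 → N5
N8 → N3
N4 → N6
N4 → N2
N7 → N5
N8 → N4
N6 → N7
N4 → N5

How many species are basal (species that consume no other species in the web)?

2

Basal species (no prey listed): N1, N8.
Count: 2.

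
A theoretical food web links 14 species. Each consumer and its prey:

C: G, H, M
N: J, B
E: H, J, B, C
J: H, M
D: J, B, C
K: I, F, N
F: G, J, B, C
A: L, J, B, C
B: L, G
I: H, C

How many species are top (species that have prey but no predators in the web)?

4

Top species (has prey, but nothing eats it): E, A, D, K.
Count: 4.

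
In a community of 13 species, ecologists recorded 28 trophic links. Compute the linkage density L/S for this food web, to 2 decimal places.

L/S = 2.15

There are L = 28 links among S = 13 species.
L/S = 28/13 = 2.1538 ≈ 2.15.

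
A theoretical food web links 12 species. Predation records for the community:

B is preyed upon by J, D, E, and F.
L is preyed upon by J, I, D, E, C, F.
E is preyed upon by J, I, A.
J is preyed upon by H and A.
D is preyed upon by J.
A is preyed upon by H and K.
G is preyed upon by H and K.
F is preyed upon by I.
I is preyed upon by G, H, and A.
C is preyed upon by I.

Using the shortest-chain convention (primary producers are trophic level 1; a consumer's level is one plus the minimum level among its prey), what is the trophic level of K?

L is a producer → level 1.
I eats L → level 2.
G eats I → level 3.
K eats G → level 4.
No prey of K is below level 3, so 4 is the minimum.

Trophic level 4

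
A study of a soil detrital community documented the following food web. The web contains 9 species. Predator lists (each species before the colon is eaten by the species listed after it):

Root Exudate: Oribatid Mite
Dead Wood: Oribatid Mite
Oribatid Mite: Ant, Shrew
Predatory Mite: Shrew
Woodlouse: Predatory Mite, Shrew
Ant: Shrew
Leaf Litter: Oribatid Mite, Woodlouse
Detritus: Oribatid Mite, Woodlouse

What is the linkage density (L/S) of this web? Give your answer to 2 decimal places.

There are L = 12 links among S = 9 species.
L/S = 12/9 = 1.3333 ≈ 1.33.

L/S = 1.33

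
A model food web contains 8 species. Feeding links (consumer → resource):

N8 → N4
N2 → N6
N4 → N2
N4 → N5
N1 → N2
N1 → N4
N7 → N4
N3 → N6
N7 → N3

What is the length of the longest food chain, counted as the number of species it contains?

One longest chain: N6 → N2 → N4 → N8.
It has 4 species and 3 links.

4 species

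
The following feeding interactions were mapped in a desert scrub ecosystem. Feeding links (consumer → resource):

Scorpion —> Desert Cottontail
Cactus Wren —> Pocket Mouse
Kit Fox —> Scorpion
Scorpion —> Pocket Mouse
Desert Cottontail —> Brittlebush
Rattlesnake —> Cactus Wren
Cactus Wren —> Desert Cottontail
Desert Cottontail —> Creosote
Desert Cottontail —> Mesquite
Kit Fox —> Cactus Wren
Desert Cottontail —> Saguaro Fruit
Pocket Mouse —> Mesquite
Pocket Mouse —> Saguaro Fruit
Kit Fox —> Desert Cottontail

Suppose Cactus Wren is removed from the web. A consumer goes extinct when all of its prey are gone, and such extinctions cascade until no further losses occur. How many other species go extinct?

1

Remove Cactus Wren.
Round 1: Rattlesnake (all prey gone) → extinct.
No further losses. Total secondary extinctions: 1.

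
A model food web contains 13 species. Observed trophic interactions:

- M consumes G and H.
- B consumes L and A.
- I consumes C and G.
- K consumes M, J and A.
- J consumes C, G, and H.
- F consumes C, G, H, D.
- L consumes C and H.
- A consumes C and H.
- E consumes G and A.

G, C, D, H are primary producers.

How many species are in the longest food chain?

One longest chain: G → M → K.
It has 3 species and 2 links.

3 species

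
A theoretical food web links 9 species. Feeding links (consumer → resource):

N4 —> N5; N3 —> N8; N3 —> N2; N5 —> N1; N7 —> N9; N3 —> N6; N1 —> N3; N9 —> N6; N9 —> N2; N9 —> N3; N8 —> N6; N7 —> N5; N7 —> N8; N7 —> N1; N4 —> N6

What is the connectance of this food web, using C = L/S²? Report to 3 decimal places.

C = 0.185

The web has S = 9 species and L = 15 feeding links.
C = L / S² = 15 / 81 = 0.1852 ≈ 0.185.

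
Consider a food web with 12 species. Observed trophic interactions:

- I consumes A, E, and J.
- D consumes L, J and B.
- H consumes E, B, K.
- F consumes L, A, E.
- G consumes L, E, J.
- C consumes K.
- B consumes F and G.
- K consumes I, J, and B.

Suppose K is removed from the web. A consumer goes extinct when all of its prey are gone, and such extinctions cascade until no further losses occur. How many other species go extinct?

1

Remove K.
Round 1: C (all prey gone) → extinct.
No further losses. Total secondary extinctions: 1.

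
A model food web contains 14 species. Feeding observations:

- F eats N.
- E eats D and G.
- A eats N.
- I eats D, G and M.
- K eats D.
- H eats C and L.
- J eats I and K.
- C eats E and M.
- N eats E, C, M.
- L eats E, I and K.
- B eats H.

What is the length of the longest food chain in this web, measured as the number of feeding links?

One longest chain: G → E → C → N → F.
It has 5 species and 4 links.

4 links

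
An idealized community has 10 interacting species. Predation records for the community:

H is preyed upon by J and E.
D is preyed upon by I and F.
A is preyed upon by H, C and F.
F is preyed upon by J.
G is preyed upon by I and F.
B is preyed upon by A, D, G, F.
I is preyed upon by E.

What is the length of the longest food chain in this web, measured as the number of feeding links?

One longest chain: B → A → H → J.
It has 4 species and 3 links.

3 links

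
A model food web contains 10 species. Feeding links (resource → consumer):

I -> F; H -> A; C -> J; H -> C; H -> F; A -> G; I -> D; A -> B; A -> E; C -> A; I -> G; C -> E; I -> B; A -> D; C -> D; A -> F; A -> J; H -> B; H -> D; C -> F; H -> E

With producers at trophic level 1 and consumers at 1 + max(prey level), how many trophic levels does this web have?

4

Producers (level 1): I, H.
H → C → A → J gives J level 4.
No species has a prey at level 4, so no species reaches level 5.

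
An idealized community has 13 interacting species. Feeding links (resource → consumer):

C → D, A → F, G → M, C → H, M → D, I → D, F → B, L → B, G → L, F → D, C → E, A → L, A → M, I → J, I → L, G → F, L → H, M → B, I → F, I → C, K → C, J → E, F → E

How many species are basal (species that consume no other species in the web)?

Basal species (no prey listed): A, I, K, G.
Count: 4.

4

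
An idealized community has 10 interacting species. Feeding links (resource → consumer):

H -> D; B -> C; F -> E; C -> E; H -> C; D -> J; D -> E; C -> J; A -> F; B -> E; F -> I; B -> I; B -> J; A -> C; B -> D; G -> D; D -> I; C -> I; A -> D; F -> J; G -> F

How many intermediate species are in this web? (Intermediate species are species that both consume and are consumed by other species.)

Intermediate species (has both prey and predators): D, F, C.
Count: 3.

3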